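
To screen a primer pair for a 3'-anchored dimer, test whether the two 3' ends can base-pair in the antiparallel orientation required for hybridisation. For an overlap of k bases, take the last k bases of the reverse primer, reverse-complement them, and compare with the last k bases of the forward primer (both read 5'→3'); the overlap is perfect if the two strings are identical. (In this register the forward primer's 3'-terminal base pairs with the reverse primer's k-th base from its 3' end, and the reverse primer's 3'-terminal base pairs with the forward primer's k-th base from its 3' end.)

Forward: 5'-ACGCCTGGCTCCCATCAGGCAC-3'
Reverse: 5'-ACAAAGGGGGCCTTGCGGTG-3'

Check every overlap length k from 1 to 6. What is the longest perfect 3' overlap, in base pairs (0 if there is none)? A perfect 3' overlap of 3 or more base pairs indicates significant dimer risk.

Last 6 bases (5'→3') — forward …AGGCAC, reverse …GCGGTG.
Reverse complement of the reverse primer's last 6 bases: CACCGC; its first k bases are the reverse complement of the reverse primer's last k bases, so a perfect k-base overlap needs the forward primer's last k bases to equal them.
Comparing (forward last k vs required): k=1: C vs C ✓; k=2: AC vs CA ✗; k=3: CAC vs CAC ✓; k=4: GCAC vs CACC ✗; k=5: GGCAC vs CACCG ✗; k=6: AGGCAC vs CACCGC ✗.
Perfect overlaps at k = 1, 3; the largest is 3.

Longest perfect overlap: 3 complementary base pairs; significant dimer risk (threshold 3).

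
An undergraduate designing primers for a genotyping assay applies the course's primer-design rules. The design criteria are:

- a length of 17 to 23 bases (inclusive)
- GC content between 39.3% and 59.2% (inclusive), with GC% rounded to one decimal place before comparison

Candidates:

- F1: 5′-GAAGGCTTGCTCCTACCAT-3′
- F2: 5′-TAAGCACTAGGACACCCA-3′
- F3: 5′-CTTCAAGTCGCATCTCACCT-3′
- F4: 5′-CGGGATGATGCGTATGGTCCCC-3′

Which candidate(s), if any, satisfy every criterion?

F1, F2 and F3.

F1 (19 nt, A=4 T=5 G=4 C=6): length 19 ✓; GC 10/19 = 52.6% ✓ — passes.
F2 (18 nt, A=7 T=2 G=3 C=6): length 18 ✓; GC 9/18 = 50.0% ✓ — passes.
F3 (20 nt, A=4 T=6 G=2 C=8): length 20 ✓; GC 10/20 = 50.0% ✓ — passes.
F4 (22 nt, A=3 T=5 G=8 C=6): length 22 ✓; GC 14/22 = 63.6%, outside 39.3–59.2% ✗ — fails.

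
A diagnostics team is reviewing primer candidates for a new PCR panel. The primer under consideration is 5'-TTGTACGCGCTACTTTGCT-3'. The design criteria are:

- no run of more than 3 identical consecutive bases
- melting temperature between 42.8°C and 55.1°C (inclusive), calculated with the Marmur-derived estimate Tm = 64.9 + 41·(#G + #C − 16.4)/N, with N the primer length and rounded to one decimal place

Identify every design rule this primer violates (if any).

Meets all criteria.

Base counts: A=2, T=8, G=4, C=5 (length 19).
homopolymer run: longest run = 3 ✓
Tm: Tm = 64.9 + 41·(9 − 16.4)/19 = 48.9°C ✓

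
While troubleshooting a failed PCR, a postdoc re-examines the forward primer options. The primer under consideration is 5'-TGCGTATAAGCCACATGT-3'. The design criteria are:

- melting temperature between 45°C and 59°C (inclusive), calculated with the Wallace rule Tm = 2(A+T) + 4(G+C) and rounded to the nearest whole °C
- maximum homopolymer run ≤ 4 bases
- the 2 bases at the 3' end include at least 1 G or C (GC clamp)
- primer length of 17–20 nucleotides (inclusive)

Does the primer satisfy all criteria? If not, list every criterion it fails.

Base counts: A=5, T=5, G=4, C=4 (length 18).
Tm: Tm = 2·10 + 4·8 = 52°C ✓
homopolymer run: longest run = 2 ✓
GC clamp: 3' end GT has 1 G/C ✓
length: length 18 ✓

Meets all criteria.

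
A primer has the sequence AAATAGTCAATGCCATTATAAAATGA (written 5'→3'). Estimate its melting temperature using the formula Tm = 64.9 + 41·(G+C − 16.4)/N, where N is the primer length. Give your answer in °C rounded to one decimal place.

48.5°C

Base counts: A=13, T=7, G=3, C=3; G+C = 6, N = 26.
Tm = 64.9 + 41·(6 − 16.4)/26 = 64.9 + -426.40/26 = 48.5°C.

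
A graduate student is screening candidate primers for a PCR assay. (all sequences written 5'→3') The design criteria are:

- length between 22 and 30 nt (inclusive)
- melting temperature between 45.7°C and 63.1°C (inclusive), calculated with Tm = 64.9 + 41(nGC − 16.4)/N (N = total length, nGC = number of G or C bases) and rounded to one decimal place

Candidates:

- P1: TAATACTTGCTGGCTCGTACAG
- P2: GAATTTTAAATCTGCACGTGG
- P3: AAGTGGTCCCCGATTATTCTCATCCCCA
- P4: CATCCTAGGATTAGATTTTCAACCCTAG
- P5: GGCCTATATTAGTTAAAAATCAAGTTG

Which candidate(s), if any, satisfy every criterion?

P1 (22 nt, A=5 T=7 G=5 C=5): length 22 ✓; Tm = 64.9 + 41·(10 − 16.4)/22 = 53.0°C ✓ — passes.
P2 (21 nt, A=6 T=7 G=5 C=3): length 21, outside 22–30 ✗; Tm = 64.9 + 41·(8 − 16.4)/21 = 48.5°C ✓ — fails.
P3 (28 nt, A=6 T=8 G=4 C=10): length 28 ✓; Tm = 64.9 + 41·(14 − 16.4)/28 = 61.4°C ✓ — passes.
P4 (28 nt, A=8 T=9 G=4 C=7): length 28 ✓; Tm = 64.9 + 41·(11 − 16.4)/28 = 57.0°C ✓ — passes.
P5 (27 nt, A=10 T=9 G=5 C=3): length 27 ✓; Tm = 64.9 + 41·(8 − 16.4)/27 = 52.1°C ✓ — passes.

P1, P3, P4 and P5.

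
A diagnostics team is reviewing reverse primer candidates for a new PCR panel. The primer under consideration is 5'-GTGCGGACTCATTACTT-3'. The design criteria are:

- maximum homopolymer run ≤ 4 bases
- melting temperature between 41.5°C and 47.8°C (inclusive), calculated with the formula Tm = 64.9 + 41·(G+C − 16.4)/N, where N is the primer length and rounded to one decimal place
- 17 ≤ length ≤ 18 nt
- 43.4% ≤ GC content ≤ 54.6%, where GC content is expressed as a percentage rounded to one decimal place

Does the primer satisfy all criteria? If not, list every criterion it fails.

Base counts: A=3, T=6, G=4, C=4 (length 17).
homopolymer run: longest run = 2 ✓
Tm: Tm = 64.9 + 41·(8 − 16.4)/17 = 44.6°C ✓
length: length 17 ✓
GC content: GC 8/17 = 47.1% ✓

Meets all criteria.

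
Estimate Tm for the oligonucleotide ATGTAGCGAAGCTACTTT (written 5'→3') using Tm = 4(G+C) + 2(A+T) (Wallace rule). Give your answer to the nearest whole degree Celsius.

50°C

Base counts: A=5, T=6, G=4, C=3 (length 18).
Tm = 2·(5+6) + 4·(4+3) = 2·11 + 4·7 = 22 + 28 = 50°C.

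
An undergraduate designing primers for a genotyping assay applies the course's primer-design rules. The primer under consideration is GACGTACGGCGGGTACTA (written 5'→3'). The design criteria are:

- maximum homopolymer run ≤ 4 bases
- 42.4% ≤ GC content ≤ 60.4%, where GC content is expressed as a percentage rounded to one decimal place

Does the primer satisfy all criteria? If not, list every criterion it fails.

Fails: GC content.

Base counts: A=4, T=3, G=7, C=4 (length 18).
homopolymer run: longest run = 3 ✓
GC content: GC 11/18 = 61.1%, outside 42.4–60.4% ✗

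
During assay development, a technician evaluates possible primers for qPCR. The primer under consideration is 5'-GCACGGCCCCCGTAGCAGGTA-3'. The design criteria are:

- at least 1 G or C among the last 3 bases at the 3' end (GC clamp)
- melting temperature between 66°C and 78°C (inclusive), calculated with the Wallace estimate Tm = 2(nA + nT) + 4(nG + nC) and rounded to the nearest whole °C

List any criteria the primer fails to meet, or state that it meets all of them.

Meets all criteria.

Base counts: A=4, T=2, G=7, C=8 (length 21).
GC clamp: 3' end GTA has 1 G/C ✓
Tm: Tm = 2·6 + 4·15 = 72°C ✓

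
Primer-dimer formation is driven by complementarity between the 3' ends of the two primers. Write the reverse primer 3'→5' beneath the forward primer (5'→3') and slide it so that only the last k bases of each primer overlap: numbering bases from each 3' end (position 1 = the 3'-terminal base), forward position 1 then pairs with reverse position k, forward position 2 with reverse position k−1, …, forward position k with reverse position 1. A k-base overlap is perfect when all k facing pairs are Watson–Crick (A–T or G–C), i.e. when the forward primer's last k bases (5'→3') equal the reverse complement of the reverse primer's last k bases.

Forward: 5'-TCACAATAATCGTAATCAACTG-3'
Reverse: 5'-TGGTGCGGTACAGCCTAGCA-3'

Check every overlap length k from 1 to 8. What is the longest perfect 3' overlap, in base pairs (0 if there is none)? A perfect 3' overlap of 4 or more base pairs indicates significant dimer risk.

Longest perfect overlap: 2 complementary base pairs; below the dimer-risk threshold (threshold 4).

Last 8 bases (5'→3') — forward …ATCAACTG, reverse …GCCTAGCA.
Reverse complement of the reverse primer's last 8 bases: TGCTAGGC; its first k bases are the reverse complement of the reverse primer's last k bases, so a perfect k-base overlap needs the forward primer's last k bases to equal them.
Comparing (forward last k vs required): k=1: G vs T ✗; k=2: TG vs TG ✓; k=3: CTG vs TGC ✗; k=4: ACTG vs TGCT ✗; k=5: AACTG vs TGCTA ✗; k=6: CAACTG vs TGCTAG ✗; k=7: TCAACTG vs TGCTAGG ✗; k=8: ATCAACTG vs TGCTAGGC ✗.
Only k = 2 is perfect, so the longest perfect 3' overlap is 2.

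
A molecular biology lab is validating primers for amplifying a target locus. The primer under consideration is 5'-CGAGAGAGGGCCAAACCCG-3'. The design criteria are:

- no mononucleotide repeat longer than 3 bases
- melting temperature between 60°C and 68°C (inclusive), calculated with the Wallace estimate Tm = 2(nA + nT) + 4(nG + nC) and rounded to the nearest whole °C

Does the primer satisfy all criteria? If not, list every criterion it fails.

Base counts: A=6, T=0, G=7, C=6 (length 19).
homopolymer run: longest run = 3 ✓
Tm: Tm = 2·6 + 4·13 = 64°C ✓

Meets all criteria.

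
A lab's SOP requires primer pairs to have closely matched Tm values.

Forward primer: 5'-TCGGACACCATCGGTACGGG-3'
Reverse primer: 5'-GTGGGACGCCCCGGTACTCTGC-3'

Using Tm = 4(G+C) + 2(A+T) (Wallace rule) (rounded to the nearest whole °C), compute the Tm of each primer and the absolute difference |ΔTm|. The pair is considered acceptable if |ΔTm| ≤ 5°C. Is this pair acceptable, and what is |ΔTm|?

Forward: A=4 T=3 G=7 C=6 → Tm = 2·7 + 4·13 = 66°C.
Reverse: A=2 T=4 G=8 C=8 → Tm = 2·6 + 4·16 = 76°C.
|ΔTm| = |66 − 76| = 10°C, > 5°C.

|ΔTm| = 10°C; the pair is not acceptable.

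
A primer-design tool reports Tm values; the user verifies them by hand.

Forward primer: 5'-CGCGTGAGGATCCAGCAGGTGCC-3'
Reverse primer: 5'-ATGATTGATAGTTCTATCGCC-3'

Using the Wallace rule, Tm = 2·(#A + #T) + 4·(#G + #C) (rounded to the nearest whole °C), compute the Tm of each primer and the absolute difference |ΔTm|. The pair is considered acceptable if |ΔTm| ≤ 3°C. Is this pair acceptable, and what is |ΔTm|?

Forward: A=4 T=3 G=9 C=7 → Tm = 2·7 + 4·16 = 78°C.
Reverse: A=5 T=8 G=4 C=4 → Tm = 2·13 + 4·8 = 58°C.
|ΔTm| = |78 − 58| = 20°C, > 3°C.

|ΔTm| = 20°C; the pair is not acceptable.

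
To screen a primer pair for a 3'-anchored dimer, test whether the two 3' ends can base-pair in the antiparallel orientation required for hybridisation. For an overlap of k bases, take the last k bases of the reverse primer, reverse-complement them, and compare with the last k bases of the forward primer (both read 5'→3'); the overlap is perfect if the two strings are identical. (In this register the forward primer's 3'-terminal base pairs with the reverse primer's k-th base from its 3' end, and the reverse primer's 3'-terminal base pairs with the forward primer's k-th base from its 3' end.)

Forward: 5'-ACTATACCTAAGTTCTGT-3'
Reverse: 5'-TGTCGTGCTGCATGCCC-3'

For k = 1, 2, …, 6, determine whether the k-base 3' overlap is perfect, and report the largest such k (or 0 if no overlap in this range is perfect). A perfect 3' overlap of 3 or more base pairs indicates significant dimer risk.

Last 6 bases (5'→3') — forward …TTCTGT, reverse …ATGCCC.
Reverse complement of the reverse primer's last 6 bases: GGGCAT; its first k bases are the reverse complement of the reverse primer's last k bases, so a perfect k-base overlap needs the forward primer's last k bases to equal them.
Comparing (forward last k vs required): k=1: T vs G ✗; k=2: GT vs GG ✗; k=3: TGT vs GGG ✗; k=4: CTGT vs GGGC ✗; k=5: TCTGT vs GGGCA ✗; k=6: TTCTGT vs GGGCAT ✗.
No overlap length from 1 to 6 is perfect, so the longest perfect 3' overlap is 0.

Longest perfect overlap: 0 complementary base pairs; below the dimer-risk threshold (threshold 3).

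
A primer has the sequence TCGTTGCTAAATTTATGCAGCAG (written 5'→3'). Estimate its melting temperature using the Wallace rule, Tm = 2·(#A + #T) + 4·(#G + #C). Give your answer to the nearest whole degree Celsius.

64°C

Base counts: A=6, T=8, G=5, C=4 (length 23).
Tm = 2·(6+8) + 4·(5+4) = 2·14 + 4·9 = 28 + 36 = 64°C.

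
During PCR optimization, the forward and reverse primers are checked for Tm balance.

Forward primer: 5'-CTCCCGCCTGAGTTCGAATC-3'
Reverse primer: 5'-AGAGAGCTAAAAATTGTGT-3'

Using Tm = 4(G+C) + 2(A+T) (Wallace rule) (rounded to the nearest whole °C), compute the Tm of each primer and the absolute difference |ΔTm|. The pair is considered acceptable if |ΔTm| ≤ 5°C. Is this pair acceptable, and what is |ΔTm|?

Forward: A=3 T=5 G=4 C=8 → Tm = 2·8 + 4·12 = 64°C.
Reverse: A=8 T=5 G=5 C=1 → Tm = 2·13 + 4·6 = 50°C.
|ΔTm| = |64 − 50| = 14°C, > 5°C.

|ΔTm| = 14°C; the pair is not acceptable.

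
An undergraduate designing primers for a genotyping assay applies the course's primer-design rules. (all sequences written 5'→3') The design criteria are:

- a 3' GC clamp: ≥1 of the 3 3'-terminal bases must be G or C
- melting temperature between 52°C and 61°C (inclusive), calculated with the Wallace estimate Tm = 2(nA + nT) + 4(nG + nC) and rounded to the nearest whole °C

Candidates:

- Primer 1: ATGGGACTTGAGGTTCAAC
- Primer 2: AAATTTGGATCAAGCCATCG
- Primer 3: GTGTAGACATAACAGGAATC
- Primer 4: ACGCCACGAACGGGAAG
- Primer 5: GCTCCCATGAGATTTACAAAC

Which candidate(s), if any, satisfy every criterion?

Primer 1, Primer 2, Primer 3, Primer 4 and Primer 5.

Primer 1 (19 nt, A=5 T=5 G=6 C=3): 3' end AAC has 1 G/C ✓; Tm = 2·10 + 4·9 = 56°C ✓ — passes.
Primer 2 (20 nt, A=7 T=5 G=4 C=4): 3' end TCG has 2 G/C ✓; Tm = 2·12 + 4·8 = 56°C ✓ — passes.
Primer 3 (20 nt, A=8 T=4 G=5 C=3): 3' end ATC has 1 G/C ✓; Tm = 2·12 + 4·8 = 56°C ✓ — passes.
Primer 4 (17 nt, A=6 T=0 G=6 C=5): 3' end AAG has 1 G/C ✓; Tm = 2·6 + 4·11 = 56°C ✓ — passes.
Primer 5 (21 nt, A=7 T=5 G=3 C=6): 3' end AAC has 1 G/C ✓; Tm = 2·12 + 4·9 = 60°C ✓ — passes.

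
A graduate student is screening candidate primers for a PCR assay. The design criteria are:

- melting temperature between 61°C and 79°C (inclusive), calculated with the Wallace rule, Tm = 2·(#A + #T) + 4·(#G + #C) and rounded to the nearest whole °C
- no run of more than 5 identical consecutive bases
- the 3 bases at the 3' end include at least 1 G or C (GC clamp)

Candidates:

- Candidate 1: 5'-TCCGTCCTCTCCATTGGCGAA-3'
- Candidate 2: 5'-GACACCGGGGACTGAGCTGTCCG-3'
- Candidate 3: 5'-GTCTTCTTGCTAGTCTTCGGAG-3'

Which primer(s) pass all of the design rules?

Candidate 1 (21 nt, A=3 T=6 G=4 C=8): Tm = 2·9 + 4·12 = 66°C ✓; longest run = 2 ✓; 3' end GAA has 1 G/C ✓ — passes.
Candidate 2 (23 nt, A=4 T=3 G=9 C=7): Tm = 2·7 + 4·16 = 78°C ✓; longest run = 4 ✓; 3' end CCG has 3 G/C ✓ — passes.
Candidate 3 (22 nt, A=2 T=9 G=6 C=5): Tm = 2·11 + 4·11 = 66°C ✓; longest run = 2 ✓; 3' end GAG has 2 G/C ✓ — passes.

Candidate 1, Candidate 2 and Candidate 3.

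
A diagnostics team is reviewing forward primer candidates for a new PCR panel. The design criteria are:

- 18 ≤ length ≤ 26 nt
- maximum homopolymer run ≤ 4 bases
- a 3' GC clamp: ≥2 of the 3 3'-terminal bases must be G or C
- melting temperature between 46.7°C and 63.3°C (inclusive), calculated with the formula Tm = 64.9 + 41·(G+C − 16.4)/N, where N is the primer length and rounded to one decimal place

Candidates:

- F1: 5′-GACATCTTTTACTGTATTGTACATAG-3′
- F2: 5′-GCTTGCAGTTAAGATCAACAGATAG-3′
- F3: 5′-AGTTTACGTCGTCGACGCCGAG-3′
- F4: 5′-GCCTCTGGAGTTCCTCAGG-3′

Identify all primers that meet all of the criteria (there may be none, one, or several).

F3 and F4.

F1 (26 nt, A=7 T=11 G=4 C=4): length 26 ✓; longest run = 4 ✓; 3' end TAG has 1 G/C, need ≥2 ✗; Tm = 64.9 + 41·(8 − 16.4)/26 = 51.7°C ✓ — fails.
F2 (25 nt, A=9 T=6 G=6 C=4): length 25 ✓; longest run = 2 ✓; 3' end TAG has 1 G/C, need ≥2 ✗; Tm = 64.9 + 41·(10 − 16.4)/25 = 54.4°C ✓ — fails.
F3 (22 nt, A=4 T=5 G=7 C=6): length 22 ✓; longest run = 3 ✓; 3' end GAG has 2 G/C ✓; Tm = 64.9 + 41·(13 − 16.4)/22 = 58.6°C ✓ — passes.
F4 (19 nt, A=2 T=5 G=6 C=6): length 19 ✓; longest run = 2 ✓; 3' end AGG has 2 G/C ✓; Tm = 64.9 + 41·(12 − 16.4)/19 = 55.4°C ✓ — passes.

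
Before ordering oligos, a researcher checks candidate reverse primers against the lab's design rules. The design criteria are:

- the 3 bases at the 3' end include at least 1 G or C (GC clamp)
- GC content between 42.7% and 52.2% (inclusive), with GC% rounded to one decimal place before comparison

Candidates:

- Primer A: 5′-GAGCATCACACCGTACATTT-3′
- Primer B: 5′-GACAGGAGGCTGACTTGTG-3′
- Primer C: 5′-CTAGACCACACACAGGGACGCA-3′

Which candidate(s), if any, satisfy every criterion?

Primer A (20 nt, A=6 T=5 G=3 C=6): 3' end TTT has 0 G/C, need ≥1 ✗; GC 9/20 = 45.0% ✓ — fails.
Primer B (19 nt, A=4 T=4 G=8 C=3): 3' end GTG has 2 G/C ✓; GC 11/19 = 57.9%, outside 42.7–52.2% ✗ — fails.
Primer C (22 nt, A=8 T=1 G=5 C=8): 3' end GCA has 2 G/C ✓; GC 13/22 = 59.1%, outside 42.7–52.2% ✗ — fails.

None of the candidates satisfy all criteria.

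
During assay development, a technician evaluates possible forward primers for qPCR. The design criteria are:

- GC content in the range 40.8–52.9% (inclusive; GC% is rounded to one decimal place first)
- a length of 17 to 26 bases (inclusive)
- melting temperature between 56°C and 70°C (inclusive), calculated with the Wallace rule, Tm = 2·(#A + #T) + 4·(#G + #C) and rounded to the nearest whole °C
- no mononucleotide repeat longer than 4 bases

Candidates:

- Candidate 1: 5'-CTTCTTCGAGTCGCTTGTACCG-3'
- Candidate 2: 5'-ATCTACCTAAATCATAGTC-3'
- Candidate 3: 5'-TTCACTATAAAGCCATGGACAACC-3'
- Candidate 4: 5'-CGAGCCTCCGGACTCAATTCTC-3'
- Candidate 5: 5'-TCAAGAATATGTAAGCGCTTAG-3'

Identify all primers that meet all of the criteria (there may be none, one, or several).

Candidate 3 only.

Candidate 1 (22 nt, A=2 T=8 G=5 C=7): GC 12/22 = 54.5%, outside 40.8–52.9% ✗; length 22 ✓; Tm = 2·10 + 4·12 = 68°C ✓; longest run = 2 ✓ — fails.
Candidate 2 (19 nt, A=7 T=6 G=1 C=5): GC 6/19 = 31.6%, outside 40.8–52.9% ✗; length 19 ✓; Tm = 2·13 + 4·6 = 50°C, outside 56–70°C ✗; longest run = 3 ✓ — fails.
Candidate 3 (24 nt, A=9 T=5 G=3 C=7): GC 10/24 = 41.7% ✓; length 24 ✓; Tm = 2·14 + 4·10 = 68°C ✓; longest run = 3 ✓ — passes.
Candidate 4 (22 nt, A=4 T=5 G=4 C=9): GC 13/22 = 59.1%, outside 40.8–52.9% ✗; length 22 ✓; Tm = 2·9 + 4·13 = 70°C ✓; longest run = 2 ✓ — fails.
Candidate 5 (22 nt, A=8 T=6 G=5 C=3): GC 8/22 = 36.4%, outside 40.8–52.9% ✗; length 22 ✓; Tm = 2·14 + 4·8 = 60°C ✓; longest run = 2 ✓ — fails.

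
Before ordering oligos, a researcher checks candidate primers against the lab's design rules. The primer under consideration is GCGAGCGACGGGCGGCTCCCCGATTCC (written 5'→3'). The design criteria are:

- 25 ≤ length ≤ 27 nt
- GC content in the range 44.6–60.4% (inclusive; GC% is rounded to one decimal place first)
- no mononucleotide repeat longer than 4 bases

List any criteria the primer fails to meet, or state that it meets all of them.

Fails: GC content.

Base counts: A=3, T=3, G=10, C=11 (length 27).
length: length 27 ✓
GC content: GC 21/27 = 77.8%, outside 44.6–60.4% ✗
homopolymer run: longest run = 4 ✓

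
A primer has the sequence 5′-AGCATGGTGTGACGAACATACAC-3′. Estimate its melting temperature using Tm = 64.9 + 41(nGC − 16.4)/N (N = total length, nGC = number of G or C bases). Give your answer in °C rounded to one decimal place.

Base counts: A=8, T=4, G=6, C=5; G+C = 11, N = 23.
Tm = 64.9 + 41·(11 − 16.4)/23 = 64.9 + -221.40/23 = 55.3°C.

55.3°C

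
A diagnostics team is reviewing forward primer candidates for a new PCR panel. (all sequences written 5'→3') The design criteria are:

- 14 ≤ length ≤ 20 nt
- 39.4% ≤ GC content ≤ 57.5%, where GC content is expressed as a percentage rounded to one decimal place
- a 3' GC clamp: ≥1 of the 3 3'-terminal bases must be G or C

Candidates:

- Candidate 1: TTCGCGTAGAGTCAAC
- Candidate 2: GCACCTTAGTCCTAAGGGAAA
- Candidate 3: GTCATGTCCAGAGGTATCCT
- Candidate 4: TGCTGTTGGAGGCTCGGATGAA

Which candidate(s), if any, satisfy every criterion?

Candidate 1 and Candidate 3.

Candidate 1 (16 nt, A=4 T=4 G=4 C=4): length 16 ✓; GC 8/16 = 50.0% ✓; 3' end AAC has 1 G/C ✓ — passes.
Candidate 2 (21 nt, A=7 T=4 G=5 C=5): length 21, outside 14–20 ✗; GC 10/21 = 47.6% ✓; 3' end AAA has 0 G/C, need ≥1 ✗ — fails.
Candidate 3 (20 nt, A=4 T=6 G=5 C=5): length 20 ✓; GC 10/20 = 50.0% ✓; 3' end CCT has 2 G/C ✓ — passes.
Candidate 4 (22 nt, A=4 T=6 G=9 C=3): length 22, outside 14–20 ✗; GC 12/22 = 54.5% ✓; 3' end GAA has 1 G/C ✓ — fails.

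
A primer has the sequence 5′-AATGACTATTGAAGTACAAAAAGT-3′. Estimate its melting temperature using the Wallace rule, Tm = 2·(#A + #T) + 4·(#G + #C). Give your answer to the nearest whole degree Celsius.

Base counts: A=12, T=6, G=4, C=2 (length 24).
Tm = 2·(12+6) + 4·(4+2) = 2·18 + 4·6 = 36 + 24 = 60°C.

60°C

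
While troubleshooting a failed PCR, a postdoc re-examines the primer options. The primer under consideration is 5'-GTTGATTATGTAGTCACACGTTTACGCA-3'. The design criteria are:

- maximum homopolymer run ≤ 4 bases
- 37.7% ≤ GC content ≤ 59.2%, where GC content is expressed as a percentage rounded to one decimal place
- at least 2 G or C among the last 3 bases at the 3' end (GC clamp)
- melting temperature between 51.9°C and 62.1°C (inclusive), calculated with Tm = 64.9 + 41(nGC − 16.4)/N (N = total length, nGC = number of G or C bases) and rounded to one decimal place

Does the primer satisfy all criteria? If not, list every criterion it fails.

Base counts: A=7, T=10, G=6, C=5 (length 28).
homopolymer run: longest run = 3 ✓
GC content: GC 11/28 = 39.3% ✓
GC clamp: 3' end GCA has 2 G/C ✓
Tm: Tm = 64.9 + 41·(11 − 16.4)/28 = 57.0°C ✓

Meets all criteria.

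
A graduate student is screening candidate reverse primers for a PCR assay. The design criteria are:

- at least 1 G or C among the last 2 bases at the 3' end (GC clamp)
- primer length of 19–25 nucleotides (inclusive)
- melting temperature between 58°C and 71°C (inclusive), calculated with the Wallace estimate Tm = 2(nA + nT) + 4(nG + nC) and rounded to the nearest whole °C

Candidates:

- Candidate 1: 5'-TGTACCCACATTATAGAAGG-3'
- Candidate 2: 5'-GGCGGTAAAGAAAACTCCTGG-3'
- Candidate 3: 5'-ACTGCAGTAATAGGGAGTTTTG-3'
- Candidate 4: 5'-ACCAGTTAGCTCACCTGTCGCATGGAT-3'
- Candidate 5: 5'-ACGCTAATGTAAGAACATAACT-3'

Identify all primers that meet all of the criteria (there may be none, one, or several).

Candidate 1 (20 nt, A=7 T=5 G=4 C=4): 3' end GG has 2 G/C ✓; length 20 ✓; Tm = 2·12 + 4·8 = 56°C, outside 58–71°C ✗ — fails.
Candidate 2 (21 nt, A=7 T=3 G=7 C=4): 3' end GG has 2 G/C ✓; length 21 ✓; Tm = 2·10 + 4·11 = 64°C ✓ — passes.
Candidate 3 (22 nt, A=6 T=7 G=7 C=2): 3' end TG has 1 G/C ✓; length 22 ✓; Tm = 2·13 + 4·9 = 62°C ✓ — passes.
Candidate 4 (27 nt, A=6 T=7 G=6 C=8): 3' end AT has 0 G/C, need ≥1 ✗; length 27, outside 19–25 ✗; Tm = 2·13 + 4·14 = 82°C, outside 58–71°C ✗ — fails.
Candidate 5 (22 nt, A=10 T=5 G=3 C=4): 3' end CT has 1 G/C ✓; length 22 ✓; Tm = 2·15 + 4·7 = 58°C ✓ — passes.

Candidate 2, Candidate 3 and Candidate 5.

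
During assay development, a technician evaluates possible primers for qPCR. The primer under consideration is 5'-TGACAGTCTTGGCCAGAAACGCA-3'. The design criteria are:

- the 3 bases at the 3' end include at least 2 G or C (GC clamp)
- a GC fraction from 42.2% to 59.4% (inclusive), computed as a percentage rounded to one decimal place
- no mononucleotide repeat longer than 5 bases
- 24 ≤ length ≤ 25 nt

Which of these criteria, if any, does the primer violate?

Fails: length.

Base counts: A=7, T=4, G=6, C=6 (length 23).
GC clamp: 3' end GCA has 2 G/C ✓
GC content: GC 12/23 = 52.2% ✓
homopolymer run: longest run = 3 ✓
length: length 23, outside 24–25 ✗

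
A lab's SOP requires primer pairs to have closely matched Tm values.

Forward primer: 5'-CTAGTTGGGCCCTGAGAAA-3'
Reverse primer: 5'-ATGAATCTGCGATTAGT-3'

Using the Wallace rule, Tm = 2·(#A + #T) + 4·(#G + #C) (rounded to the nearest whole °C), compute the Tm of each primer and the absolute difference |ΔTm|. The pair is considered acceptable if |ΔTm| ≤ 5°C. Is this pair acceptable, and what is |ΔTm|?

|ΔTm| = 12°C; the pair is not acceptable.

Forward: A=5 T=4 G=6 C=4 → Tm = 2·9 + 4·10 = 58°C.
Reverse: A=5 T=6 G=4 C=2 → Tm = 2·11 + 4·6 = 46°C.
|ΔTm| = |58 − 46| = 12°C, > 5°C.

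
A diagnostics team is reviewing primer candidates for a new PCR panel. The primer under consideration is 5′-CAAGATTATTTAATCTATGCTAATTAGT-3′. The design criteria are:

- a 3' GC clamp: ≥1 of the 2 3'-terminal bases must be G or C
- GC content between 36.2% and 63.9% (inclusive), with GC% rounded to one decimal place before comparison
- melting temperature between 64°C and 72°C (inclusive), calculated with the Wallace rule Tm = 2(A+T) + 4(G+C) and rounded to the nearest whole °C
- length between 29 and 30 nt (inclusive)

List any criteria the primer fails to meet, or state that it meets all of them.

Fails: GC content, length.

Base counts: A=10, T=12, G=3, C=3 (length 28).
GC clamp: 3' end GT has 1 G/C ✓
GC content: GC 6/28 = 21.4%, outside 36.2–63.9% ✗
Tm: Tm = 2·22 + 4·6 = 68°C ✓
length: length 28, outside 29–30 ✗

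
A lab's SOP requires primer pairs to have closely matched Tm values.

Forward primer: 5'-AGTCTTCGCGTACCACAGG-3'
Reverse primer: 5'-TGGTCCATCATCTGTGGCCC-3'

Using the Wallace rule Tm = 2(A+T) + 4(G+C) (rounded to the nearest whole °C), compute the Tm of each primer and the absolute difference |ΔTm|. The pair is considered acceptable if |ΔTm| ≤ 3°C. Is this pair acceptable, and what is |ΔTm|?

Forward: A=4 T=4 G=5 C=6 → Tm = 2·8 + 4·11 = 60°C.
Reverse: A=2 T=6 G=5 C=7 → Tm = 2·8 + 4·12 = 64°C.
|ΔTm| = |60 − 64| = 4°C, > 3°C.

|ΔTm| = 4°C; the pair is not acceptable.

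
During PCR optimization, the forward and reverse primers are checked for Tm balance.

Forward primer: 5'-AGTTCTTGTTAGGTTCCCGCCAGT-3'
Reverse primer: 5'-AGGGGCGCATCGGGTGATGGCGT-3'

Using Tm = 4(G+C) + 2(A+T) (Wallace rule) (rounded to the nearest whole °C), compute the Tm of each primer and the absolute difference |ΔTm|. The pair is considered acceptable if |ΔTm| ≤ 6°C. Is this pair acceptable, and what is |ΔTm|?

Forward: A=3 T=9 G=6 C=6 → Tm = 2·12 + 4·12 = 72°C.
Reverse: A=3 T=4 G=12 C=4 → Tm = 2·7 + 4·16 = 78°C.
|ΔTm| = |72 − 78| = 6°C, ≤ 6°C.

|ΔTm| = 6°C; the pair is acceptable.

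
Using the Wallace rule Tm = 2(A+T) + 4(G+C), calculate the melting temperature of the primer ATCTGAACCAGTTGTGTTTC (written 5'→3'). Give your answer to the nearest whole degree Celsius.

56°C

Base counts: A=4, T=8, G=4, C=4 (length 20).
Tm = 2·(4+8) + 4·(4+4) = 2·12 + 4·8 = 24 + 32 = 56°C.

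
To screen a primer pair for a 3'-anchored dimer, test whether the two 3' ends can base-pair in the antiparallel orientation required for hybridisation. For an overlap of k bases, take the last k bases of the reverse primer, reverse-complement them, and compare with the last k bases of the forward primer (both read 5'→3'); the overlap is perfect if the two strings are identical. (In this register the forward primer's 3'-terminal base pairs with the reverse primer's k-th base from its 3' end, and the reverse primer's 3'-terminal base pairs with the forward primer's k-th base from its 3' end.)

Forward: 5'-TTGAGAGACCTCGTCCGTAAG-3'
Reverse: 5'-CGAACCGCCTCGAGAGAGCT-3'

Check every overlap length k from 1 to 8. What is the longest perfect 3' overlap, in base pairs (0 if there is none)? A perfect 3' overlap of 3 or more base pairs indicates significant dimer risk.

Last 8 bases (5'→3') — forward …TCCGTAAG, reverse …AGAGAGCT.
Reverse complement of the reverse primer's last 8 bases: AGCTCTCT; its first k bases are the reverse complement of the reverse primer's last k bases, so a perfect k-base overlap needs the forward primer's last k bases to equal them.
Comparing (forward last k vs required): k=1: G vs A ✗; k=2: AG vs AG ✓; k=3: AAG vs AGC ✗; k=4: TAAG vs AGCT ✗; k=5: GTAAG vs AGCTC ✗; k=6: CGTAAG vs AGCTCT ✗; k=7: CCGTAAG vs AGCTCTC ✗; k=8: TCCGTAAG vs AGCTCTCT ✗.
Only k = 2 is perfect, so the longest perfect 3' overlap is 2.

Longest perfect overlap: 2 complementary base pairs; below the dimer-risk threshold (threshold 3).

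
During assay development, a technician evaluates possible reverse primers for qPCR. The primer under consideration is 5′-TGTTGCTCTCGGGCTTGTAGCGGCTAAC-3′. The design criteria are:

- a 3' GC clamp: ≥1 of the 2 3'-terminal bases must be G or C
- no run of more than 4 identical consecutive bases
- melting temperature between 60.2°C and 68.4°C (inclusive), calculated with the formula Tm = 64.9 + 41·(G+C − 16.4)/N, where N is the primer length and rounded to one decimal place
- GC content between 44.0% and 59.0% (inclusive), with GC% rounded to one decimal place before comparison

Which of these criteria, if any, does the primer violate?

Meets all criteria.

Base counts: A=3, T=9, G=9, C=7 (length 28).
GC clamp: 3' end AC has 1 G/C ✓
homopolymer run: longest run = 3 ✓
Tm: Tm = 64.9 + 41·(16 − 16.4)/28 = 64.3°C ✓
GC content: GC 16/28 = 57.1% ✓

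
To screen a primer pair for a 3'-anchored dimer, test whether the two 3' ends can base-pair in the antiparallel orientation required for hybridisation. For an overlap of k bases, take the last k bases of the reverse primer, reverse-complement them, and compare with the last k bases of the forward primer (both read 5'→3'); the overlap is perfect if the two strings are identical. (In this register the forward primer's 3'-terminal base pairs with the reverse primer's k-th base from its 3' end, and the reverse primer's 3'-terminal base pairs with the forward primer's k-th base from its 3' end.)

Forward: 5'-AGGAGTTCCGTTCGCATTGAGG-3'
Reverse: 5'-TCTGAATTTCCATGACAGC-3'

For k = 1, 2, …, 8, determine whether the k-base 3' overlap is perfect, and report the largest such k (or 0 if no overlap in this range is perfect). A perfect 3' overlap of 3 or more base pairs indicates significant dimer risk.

Longest perfect overlap: 1 complementary base pair; below the dimer-risk threshold (threshold 3).

Last 8 bases (5'→3') — forward …CATTGAGG, reverse …ATGACAGC.
Reverse complement of the reverse primer's last 8 bases: GCTGTCAT; its first k bases are the reverse complement of the reverse primer's last k bases, so a perfect k-base overlap needs the forward primer's last k bases to equal them.
Comparing (forward last k vs required): k=1: G vs G ✓; k=2: GG vs GC ✗; k=3: AGG vs GCT ✗; k=4: GAGG vs GCTG ✗; k=5: TGAGG vs GCTGT ✗; k=6: TTGAGG vs GCTGTC ✗; k=7: ATTGAGG vs GCTGTCA ✗; k=8: CATTGAGG vs GCTGTCAT ✗.
Only k = 1 is perfect, so the longest perfect 3' overlap is 1.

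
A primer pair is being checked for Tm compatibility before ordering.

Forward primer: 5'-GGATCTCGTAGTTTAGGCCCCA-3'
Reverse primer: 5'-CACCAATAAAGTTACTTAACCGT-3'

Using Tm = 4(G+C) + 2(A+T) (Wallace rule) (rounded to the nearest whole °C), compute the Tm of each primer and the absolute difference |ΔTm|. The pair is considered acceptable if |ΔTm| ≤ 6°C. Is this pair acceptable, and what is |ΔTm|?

|ΔTm| = 6°C; the pair is acceptable.

Forward: A=4 T=6 G=6 C=6 → Tm = 2·10 + 4·12 = 68°C.
Reverse: A=9 T=6 G=2 C=6 → Tm = 2·15 + 4·8 = 62°C.
|ΔTm| = |68 − 62| = 6°C, ≤ 6°C.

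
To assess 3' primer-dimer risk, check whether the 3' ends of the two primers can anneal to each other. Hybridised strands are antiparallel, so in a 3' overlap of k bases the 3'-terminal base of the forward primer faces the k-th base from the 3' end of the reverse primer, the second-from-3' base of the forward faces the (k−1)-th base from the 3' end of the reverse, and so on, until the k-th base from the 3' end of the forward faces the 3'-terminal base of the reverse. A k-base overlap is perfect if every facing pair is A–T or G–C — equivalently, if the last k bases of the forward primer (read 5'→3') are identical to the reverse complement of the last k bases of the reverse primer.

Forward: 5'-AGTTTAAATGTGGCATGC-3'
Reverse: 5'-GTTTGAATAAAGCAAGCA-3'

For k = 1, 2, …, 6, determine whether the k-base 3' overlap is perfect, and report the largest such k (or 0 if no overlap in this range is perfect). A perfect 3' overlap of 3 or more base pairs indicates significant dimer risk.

Longest perfect overlap: 3 complementary base pairs; significant dimer risk (threshold 3).

Last 6 bases (5'→3') — forward …GCATGC, reverse …CAAGCA.
Reverse complement of the reverse primer's last 6 bases: TGCTTG; its first k bases are the reverse complement of the reverse primer's last k bases, so a perfect k-base overlap needs the forward primer's last k bases to equal them.
Comparing (forward last k vs required): k=1: C vs T ✗; k=2: GC vs TG ✗; k=3: TGC vs TGC ✓; k=4: ATGC vs TGCT ✗; k=5: CATGC vs TGCTT ✗; k=6: GCATGC vs TGCTTG ✗.
Only k = 3 is perfect, so the longest perfect 3' overlap is 3.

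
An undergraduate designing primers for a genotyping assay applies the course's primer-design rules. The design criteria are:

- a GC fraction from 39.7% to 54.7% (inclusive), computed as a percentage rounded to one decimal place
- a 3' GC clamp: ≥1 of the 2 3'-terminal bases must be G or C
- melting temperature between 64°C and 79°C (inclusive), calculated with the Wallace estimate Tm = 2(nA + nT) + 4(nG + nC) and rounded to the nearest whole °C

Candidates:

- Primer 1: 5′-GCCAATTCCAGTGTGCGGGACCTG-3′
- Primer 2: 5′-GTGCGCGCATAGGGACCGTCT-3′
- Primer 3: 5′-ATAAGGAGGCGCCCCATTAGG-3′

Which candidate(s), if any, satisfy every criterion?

Primer 1 (24 nt, A=4 T=5 G=8 C=7): GC 15/24 = 62.5%, outside 39.7–54.7% ✗; 3' end TG has 1 G/C ✓; Tm = 2·9 + 4·15 = 78°C ✓ — fails.
Primer 2 (21 nt, A=3 T=4 G=8 C=6): GC 14/21 = 66.7%, outside 39.7–54.7% ✗; 3' end CT has 1 G/C ✓; Tm = 2·7 + 4·14 = 70°C ✓ — fails.
Primer 3 (21 nt, A=6 T=3 G=7 C=5): GC 12/21 = 57.1%, outside 39.7–54.7% ✗; 3' end GG has 2 G/C ✓; Tm = 2·9 + 4·12 = 66°C ✓ — fails.

None of the candidates satisfy all criteria.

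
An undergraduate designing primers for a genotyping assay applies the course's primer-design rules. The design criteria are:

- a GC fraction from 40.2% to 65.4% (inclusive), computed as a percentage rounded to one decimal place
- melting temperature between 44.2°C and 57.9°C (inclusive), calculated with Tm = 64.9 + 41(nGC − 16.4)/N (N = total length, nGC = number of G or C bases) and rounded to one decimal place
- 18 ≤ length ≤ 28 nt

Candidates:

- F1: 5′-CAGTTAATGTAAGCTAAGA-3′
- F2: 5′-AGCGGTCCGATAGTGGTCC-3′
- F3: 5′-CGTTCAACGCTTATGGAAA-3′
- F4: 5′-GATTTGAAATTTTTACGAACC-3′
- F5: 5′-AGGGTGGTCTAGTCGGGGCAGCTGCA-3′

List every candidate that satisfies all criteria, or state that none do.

F1 (19 nt, A=8 T=5 G=4 C=2): GC 6/19 = 31.6%, outside 40.2–65.4% ✗; Tm = 64.9 + 41·(6 − 16.4)/19 = 42.5°C, outside 44.2–57.9°C ✗; length 19 ✓ — fails.
F2 (19 nt, A=3 T=4 G=7 C=5): GC 12/19 = 63.2% ✓; Tm = 64.9 + 41·(12 − 16.4)/19 = 55.4°C ✓; length 19 ✓ — passes.
F3 (19 nt, A=6 T=5 G=4 C=4): GC 8/19 = 42.1% ✓; Tm = 64.9 + 41·(8 − 16.4)/19 = 46.8°C ✓; length 19 ✓ — passes.
F4 (21 nt, A=7 T=8 G=3 C=3): GC 6/21 = 28.6%, outside 40.2–65.4% ✗; Tm = 64.9 + 41·(6 − 16.4)/21 = 44.6°C ✓; length 21 ✓ — fails.
F5 (26 nt, A=4 T=5 G=12 C=5): GC 17/26 = 65.4% ✓; Tm = 64.9 + 41·(17 − 16.4)/26 = 65.8°C, outside 44.2–57.9°C ✗; length 26 ✓ — fails.

F2 and F3.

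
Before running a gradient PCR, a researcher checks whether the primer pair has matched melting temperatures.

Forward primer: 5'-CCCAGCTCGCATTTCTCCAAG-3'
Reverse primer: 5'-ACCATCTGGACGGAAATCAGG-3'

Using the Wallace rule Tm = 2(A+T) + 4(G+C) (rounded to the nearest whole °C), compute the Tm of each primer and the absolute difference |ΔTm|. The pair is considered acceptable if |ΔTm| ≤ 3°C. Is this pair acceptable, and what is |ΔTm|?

Forward: A=4 T=5 G=3 C=9 → Tm = 2·9 + 4·12 = 66°C.
Reverse: A=7 T=3 G=6 C=5 → Tm = 2·10 + 4·11 = 64°C.
|ΔTm| = |66 − 64| = 2°C, ≤ 3°C.

|ΔTm| = 2°C; the pair is acceptable.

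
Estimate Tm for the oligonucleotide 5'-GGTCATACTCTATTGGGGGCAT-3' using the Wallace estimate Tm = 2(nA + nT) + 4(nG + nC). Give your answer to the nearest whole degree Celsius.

Base counts: A=4, T=7, G=7, C=4 (length 22).
Tm = 2·(4+7) + 4·(7+4) = 2·11 + 4·11 = 22 + 44 = 66°C.

66°C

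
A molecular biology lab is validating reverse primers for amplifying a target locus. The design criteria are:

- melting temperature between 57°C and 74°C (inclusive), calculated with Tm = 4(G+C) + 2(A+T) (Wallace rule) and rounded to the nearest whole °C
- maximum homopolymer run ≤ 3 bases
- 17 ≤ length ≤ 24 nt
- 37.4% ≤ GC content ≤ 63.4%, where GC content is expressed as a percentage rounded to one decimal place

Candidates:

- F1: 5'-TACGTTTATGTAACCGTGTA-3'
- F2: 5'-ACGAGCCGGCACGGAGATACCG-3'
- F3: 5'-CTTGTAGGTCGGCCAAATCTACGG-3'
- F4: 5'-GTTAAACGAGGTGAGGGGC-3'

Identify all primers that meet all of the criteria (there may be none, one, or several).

F1 (20 nt, A=5 T=8 G=4 C=3): Tm = 2·13 + 4·7 = 54°C, outside 57–74°C ✗; longest run = 3 ✓; length 20 ✓; GC 7/20 = 35.0%, outside 37.4–63.4% ✗ — fails.
F2 (22 nt, A=6 T=1 G=8 C=7): Tm = 2·7 + 4·15 = 74°C ✓; longest run = 2 ✓; length 22 ✓; GC 15/22 = 68.2%, outside 37.4–63.4% ✗ — fails.
F3 (24 nt, A=5 T=6 G=7 C=6): Tm = 2·11 + 4·13 = 74°C ✓; longest run = 3 ✓; length 24 ✓; GC 13/24 = 54.2% ✓ — passes.
F4 (19 nt, A=5 T=3 G=9 C=2): Tm = 2·8 + 4·11 = 60°C ✓; longest run = 4, exceeds 3 ✗; length 19 ✓; GC 11/19 = 57.9% ✓ — fails.

F3 only.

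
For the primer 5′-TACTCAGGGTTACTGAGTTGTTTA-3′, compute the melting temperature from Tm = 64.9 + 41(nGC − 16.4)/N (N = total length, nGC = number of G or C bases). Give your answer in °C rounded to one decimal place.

52.3°C

Base counts: A=5, T=10, G=6, C=3; G+C = 9, N = 24.
Tm = 64.9 + 41·(9 − 16.4)/24 = 64.9 + -303.40/24 = 52.3°C.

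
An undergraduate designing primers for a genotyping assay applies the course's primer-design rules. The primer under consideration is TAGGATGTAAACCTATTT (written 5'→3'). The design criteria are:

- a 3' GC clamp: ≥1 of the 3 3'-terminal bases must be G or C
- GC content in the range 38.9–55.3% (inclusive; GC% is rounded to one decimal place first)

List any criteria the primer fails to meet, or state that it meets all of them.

Fails: GC clamp, GC content.

Base counts: A=6, T=7, G=3, C=2 (length 18).
GC clamp: 3' end TTT has 0 G/C, need ≥1 ✗
GC content: GC 5/18 = 27.8%, outside 38.9–55.3% ✗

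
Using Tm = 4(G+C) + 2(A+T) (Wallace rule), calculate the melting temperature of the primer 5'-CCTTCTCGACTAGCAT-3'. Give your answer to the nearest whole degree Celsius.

48°C

Base counts: A=3, T=5, G=2, C=6 (length 16).
Tm = 2·(3+5) + 4·(2+6) = 2·8 + 4·8 = 16 + 32 = 48°C.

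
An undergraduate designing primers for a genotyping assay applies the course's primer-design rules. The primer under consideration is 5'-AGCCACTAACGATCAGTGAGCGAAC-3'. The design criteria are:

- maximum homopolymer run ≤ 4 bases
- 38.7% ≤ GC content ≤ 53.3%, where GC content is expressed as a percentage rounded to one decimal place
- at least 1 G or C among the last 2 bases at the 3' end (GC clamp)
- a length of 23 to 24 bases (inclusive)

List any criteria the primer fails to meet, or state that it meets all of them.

Fails: length.

Base counts: A=9, T=3, G=6, C=7 (length 25).
homopolymer run: longest run = 2 ✓
GC content: GC 13/25 = 52.0% ✓
GC clamp: 3' end AC has 1 G/C ✓
length: length 25, outside 23–24 ✗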